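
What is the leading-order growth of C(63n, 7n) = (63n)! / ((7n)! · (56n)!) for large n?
C(63n, 7n) ~ (387420489/16777216)^(7n) · sqrt(9/(16π·7n))

Write N = 7n. Apply Stirling to each factorial:
  (9N)! ~ sqrt(2π·9N) · (9N/e)^(9N),
  N! ~ sqrt(2π N) · (N/e)^N,
  (8N)! ~ sqrt(2π·8N) · (8N/e)^(8N).
The exponential factors combine to (9N)^(9N) / (N^N · (8N)^(8N)) = 9^(9N)/8^(8N) = (9^9/8^8)^N = (387420489/16777216)^N.
The square-root prefactors combine to sqrt(2π·9N) / (sqrt(2π N)·sqrt(2π·8N)) = sqrt(9 / (2π·8·N)) = sqrt(9/(16π·7n)).
Substituting N = 7n: C(63n, 7n) ~ (387420489/16777216)^(7n) · sqrt(9/(16π·7n)).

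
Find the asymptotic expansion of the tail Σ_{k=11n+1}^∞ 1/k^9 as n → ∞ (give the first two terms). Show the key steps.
Σ_{k>11n} 1/k^9 = 1/(8 · (11n)^8) − 1/(2 · (11n)^9) + O(1/(11n)^10)

Compare to the integral: ∫_{11n}^∞ x^(−9) dx = [−x^(−8)/8]_{11n}^∞ = 1/((9−1)·(11n)^8). The Euler-Maclaurin correction adds −f(11n)/2 = −1/(2·(11n)^9). Euler-Maclaurin then gives
  Σ_{k>11n} 1/k^9 = ∫_{11n}^∞ dx/x^9 − 1/(2·(11n)^9) + O(1/(11n)^10).
(Equivalently this is ζ(9) − Σ_{k≤11n} 1/k^9.)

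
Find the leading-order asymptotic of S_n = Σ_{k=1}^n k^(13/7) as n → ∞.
S_n ~ (7/20) · n^(20/7)

Integral comparison: Σ_{k=1}^n k^(13/7) = ∫_0^n x^(13/7) dx + O(n^(13/7)). The integral is n^(1 + 13/7) / (1 + 13/7) = n^((13+7)/7) / ((13+7)/7) = (7/20) · n^(20/7).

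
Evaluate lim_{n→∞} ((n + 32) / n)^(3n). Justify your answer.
lim = e^96

Rewrite as (1 + 32/n)^(3n). By the standard limit (1 + x/n)^n → e^x, we have (1 + 32/n)^n → e^32, and raising to the 3rd power gives e^96.
More precisely, ln[(1 + 32/n)^(3n)] = 3n · ln(1 + 32/n) = 3n · (32/n + O(1/n^2)) = 96 + O(1/n) → 96.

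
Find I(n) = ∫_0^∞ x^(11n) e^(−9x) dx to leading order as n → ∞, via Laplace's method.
I(n) ~ (sqrt(2π·11n) / 9) · (11n/(9e))^(11n)

Write the integrand as exp(11n ln x − 9x) and set f(x) = 11n ln x − 9x. Then f'(x) = 11n/x − 9 = 0 at x* = 11n/9, and f''(x*) = −11n/x*^2 = −9^2/(11n). Laplace's method (interior maximum) gives
  I(n) ~ e^(f(x*)) · sqrt(2π / |f''(x*)|)
        = exp(11n ln(11n/9) − 11n) · sqrt(2π · 11n / 9^2)
        = (11n/9)^(11n) e^(−11n) · sqrt(2π·11n) / 9
        = (sqrt(2π·11n) / 9) · (11n/(9e))^(11n).
This matches Γ(11n+1)/9^(11n+1) with Stirling applied to Γ.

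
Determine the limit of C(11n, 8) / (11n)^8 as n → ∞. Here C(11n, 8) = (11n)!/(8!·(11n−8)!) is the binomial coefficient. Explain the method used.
lim = 1/8! = 1/40320

With N = 11n → ∞: C(N, 8) / N^8 = [N(N−1)…(N−7)] / (8! · N^8) = (1/8!) · 1 · (1 − 1/(11n)) · … · (1 − 7/(11n)). Each factor → 1 as N → ∞, so the limit is 1/8! = 1/40320.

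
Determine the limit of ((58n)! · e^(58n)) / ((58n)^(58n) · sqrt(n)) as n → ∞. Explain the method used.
lim = sqrt(2π·58)

Stirling: (58n)! ~ sqrt(2π·58n) · (58n/e)^(58n). Hence
  (58n)! · e^(58n) / (58n)^(58n) ~ sqrt(2π·58n).
Dividing by sqrt(n): sqrt(2π·58n) / sqrt(n) = sqrt(2π·58) · n^((1−1)/2), so the limit is sqrt(2π·58).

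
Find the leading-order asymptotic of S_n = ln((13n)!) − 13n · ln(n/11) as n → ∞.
S_n ~ 13n · (ln 143 − 1) + O(ln n)

Stirling: ln((13n)!) = 13n ln(13n) − 13n + O(ln n).
  S_n = 13n ln(13n) − 13n − 13n ln(n/11) + O(ln n)
      = 13n ln(13n) − 13n ln n + 13n ln 11 − 13n + O(ln n)
      = 13n ln 13 + 13n ln 11 − 13n + O(ln n)
      = 13n (ln 143 − 1) + O(ln n).
Numerically ln(143) − 1 ≈ 3.9628.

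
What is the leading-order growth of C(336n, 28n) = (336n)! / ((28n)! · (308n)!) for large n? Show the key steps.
C(336n, 28n) ~ (8916100448256/285311670611)^(28n) · sqrt(6/(11π·28n))

Write N = 28n. Apply Stirling to each factorial:
  (12N)! ~ sqrt(2π·12N) · (12N/e)^(12N),
  N! ~ sqrt(2π N) · (N/e)^N,
  (11N)! ~ sqrt(2π·11N) · (11N/e)^(11N).
The exponential factors combine to (12N)^(12N) / (N^N · (11N)^(11N)) = 12^(12N)/11^(11N) = (12^12/11^11)^N = (8916100448256/285311670611)^N.
The square-root prefactors combine to sqrt(2π·12N) / (sqrt(2π N)·sqrt(2π·11N)) = sqrt(12 / (2π·11·N)) = sqrt(6/(11π·28n)).
Substituting N = 28n: C(336n, 28n) ~ (8916100448256/285311670611)^(28n) · sqrt(6/(11π·28n)).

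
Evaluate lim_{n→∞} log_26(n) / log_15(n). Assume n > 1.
lim = ln(15) / ln(26) = log_26(15)

Change of base: log_26(n) = ln n / ln 26 and log_15(n) = ln n / ln 15. The ratio is (ln n / ln 26) · (ln 15 / ln n) = ln 15 / ln 26, a constant independent of n. So the limit is ln 15 / ln 26 = log_26(15).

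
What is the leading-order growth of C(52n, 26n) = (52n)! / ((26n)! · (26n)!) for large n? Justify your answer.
C(52n, 26n) ~ (4)^(26n) · sqrt(1/(π·26n))

Write N = 26n. Apply Stirling to each factorial:
  (2N)! ~ sqrt(2π·2N) · (2N/e)^(2N),
  N! ~ sqrt(2π N) · (N/e)^N,
  (1N)! ~ sqrt(2π·1N) · (1N/e)^(1N).
The exponential factors combine to (2N)^(2N) / (N^N · (1N)^(1N)) = 2^(2N)/1^(1N) = (2^2/1^1)^N = (4)^N.
The square-root prefactors combine to sqrt(2π·2N) / (sqrt(2π N)·sqrt(2π·1N)) = sqrt(2 / (2π·1·N)) = sqrt(1/(π·26n)).
Substituting N = 26n: C(52n, 26n) ~ (4)^(26n) · sqrt(1/(π·26n)).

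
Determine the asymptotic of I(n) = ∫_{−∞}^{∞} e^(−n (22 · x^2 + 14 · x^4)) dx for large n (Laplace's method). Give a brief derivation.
I(n) ~ sqrt(π/(22n))

φ(x) = 22 · x^2 + 14 · x^4 has its unique global minimum at x* = 0 (since φ'(x) = 44x + 56x^3 = 0 only at x = 0 for real x with both coefficients positive, and φ → ∞ as |x| → ∞). At x* = 0, φ(0) = 0 and φ''(0) = 44. Laplace's method then gives
  I(n) ~ sqrt(2π / (n · φ''(0))) · e^(−n φ(0)) = sqrt(2π / (44n)) = sqrt(π/(22n)).
The 14 · x^4 term contributes only at subleading order (an O(1/n) relative correction).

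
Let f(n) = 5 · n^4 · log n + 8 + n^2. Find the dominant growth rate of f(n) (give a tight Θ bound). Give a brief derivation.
f(n) ∈ Θ(n^4 · log n)

Compare the terms by growth order. For large n, n^a · (log n)^b dominates n^a' · (log n)^b' iff a > a', or (a = a' and b > b'). Ranking the 3 terms shows the dominant one is 5 · n^4 · log n. Hence f(n) ∈ Θ(n^4 · log n).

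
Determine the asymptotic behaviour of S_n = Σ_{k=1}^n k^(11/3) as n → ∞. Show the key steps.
S_n ~ (3/14) · n^(14/3)

Integral comparison: Σ_{k=1}^n k^(11/3) = ∫_0^n x^(11/3) dx + O(n^(11/3)). The integral is n^(1 + 11/3) / (1 + 11/3) = n^((11+3)/3) / ((11+3)/3) = (3/14) · n^(14/3).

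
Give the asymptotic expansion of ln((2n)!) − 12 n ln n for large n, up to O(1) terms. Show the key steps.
ln((2n)!) − 12 n ln n = −10 n ln n + 2(ln 2 − 1) n + (1/2) ln(2π·2n) + O(1/n)

Stirling: ln((2n)!) = 2n ln(2n) − 2n + (1/2) ln(2π·2n) + O(1/n).
Expand 2n ln(2n) = 2n (ln n + ln 2) = 2n ln n + 2n ln 2.
Subtract 12n ln n: leading term is (2 − 12) n ln n = −10 n ln n. The next term is 2n ln 2 − 2n = 2(ln 2 − 1) n. Then the (1/2) ln(2π·2n) correction.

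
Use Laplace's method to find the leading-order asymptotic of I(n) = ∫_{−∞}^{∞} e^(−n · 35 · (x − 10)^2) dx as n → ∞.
I(n) = sqrt(π/(35n))

Here φ(x) = 35 · (x − 10)^2 has its unique minimum at x* = 10 with φ(x*) = 0 and φ''(x*) = 70. Laplace's method gives
  I(n) ~ e^(−n φ(x*)) · sqrt(2π / (n · φ''(x*))) = sqrt(2π / (70n)) = sqrt(π/(35n)).
This is exact: substituting u = (x − 10)·sqrt(35n) gives I(n) = (1/sqrt(35n)) ∫_{−∞}^{∞} e^(−u^2) du = sqrt(π/(35n)).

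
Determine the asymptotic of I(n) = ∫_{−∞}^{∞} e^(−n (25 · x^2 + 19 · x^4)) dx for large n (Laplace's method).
I(n) ~ sqrt(π/(25n))

φ(x) = 25 · x^2 + 19 · x^4 has its unique global minimum at x* = 0 (since φ'(x) = 50x + 76x^3 = 0 only at x = 0 for real x with both coefficients positive, and φ → ∞ as |x| → ∞). At x* = 0, φ(0) = 0 and φ''(0) = 50. Laplace's method then gives
  I(n) ~ sqrt(2π / (n · φ''(0))) · e^(−n φ(0)) = sqrt(2π / (50n)) = sqrt(π/(25n)).
The 19 · x^4 term contributes only at subleading order (an O(1/n) relative correction).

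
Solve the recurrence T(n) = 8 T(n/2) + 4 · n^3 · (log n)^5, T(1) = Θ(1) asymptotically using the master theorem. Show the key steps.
T(n) = Θ(n^3 · (log n)^6)

Here log_2 8 = 3 and f(n) = 4 · n^3 · (log n)^5 = Θ(n^(log_2 8) · (log n)^5). This is the extended Case 2 of the master theorem (f matches the critical exponent up to log factors), giving T(n) = Θ(n^(log_2 8) · (log n)^(5+1)) = Θ(n^3 · (log n)^6).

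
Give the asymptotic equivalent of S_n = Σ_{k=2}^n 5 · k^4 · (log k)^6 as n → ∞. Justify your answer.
S_n ~ n^5 · (log n)^6

By integral comparison, S_n = ∫_1^n 5 · x^4 · (log x)^6 dx + O(n^4 · (log n)^6). For the integral, the leading term of ∫_1^n x^4 (log x)^6 dx is n^5/5 · (log n)^6 (by repeated integration by parts; each step lowers the log-exponent and produces a relatively O(1/log n) correction). Hence S_n ~ n^5 · (log n)^6.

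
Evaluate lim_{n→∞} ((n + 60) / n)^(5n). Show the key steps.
lim = e^300

Rewrite as (1 + 60/n)^(5n). By the standard limit (1 + x/n)^n → e^x, we have (1 + 60/n)^n → e^60, and raising to the 5th power gives e^300.
More precisely, ln[(1 + 60/n)^(5n)] = 5n · ln(1 + 60/n) = 5n · (60/n + O(1/n^2)) = 300 + O(1/n) → 300.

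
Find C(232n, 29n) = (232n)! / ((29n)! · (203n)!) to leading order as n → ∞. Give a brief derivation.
C(232n, 29n) ~ (16777216/823543)^(29n) · sqrt(4/(7π·29n))

Write N = 29n. Apply Stirling to each factorial:
  (8N)! ~ sqrt(2π·8N) · (8N/e)^(8N),
  N! ~ sqrt(2π N) · (N/e)^N,
  (7N)! ~ sqrt(2π·7N) · (7N/e)^(7N).
The exponential factors combine to (8N)^(8N) / (N^N · (7N)^(7N)) = 8^(8N)/7^(7N) = (8^8/7^7)^N = (16777216/823543)^N.
The square-root prefactors combine to sqrt(2π·8N) / (sqrt(2π N)·sqrt(2π·7N)) = sqrt(8 / (2π·7·N)) = sqrt(4/(7π·29n)).
Substituting N = 29n: C(232n, 29n) ~ (16777216/823543)^(29n) · sqrt(4/(7π·29n)).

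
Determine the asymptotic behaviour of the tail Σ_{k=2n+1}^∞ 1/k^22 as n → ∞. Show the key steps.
Σ_{k>2n} 1/k^22 ~ 1/(21 · (2n)^21)

Compare to the integral: ∫_{2n}^∞ x^(−22) dx = [−x^(−21)/21]_{2n}^∞ = 1/((22−1)·(2n)^21). Euler-Maclaurin then gives
  Σ_{k>2n} 1/k^22 = ∫_{2n}^∞ dx/x^22 − 1/(2·(2n)^22) + O(1/(2n)^23).
(Equivalently this is ζ(22) − Σ_{k≤2n} 1/k^22.)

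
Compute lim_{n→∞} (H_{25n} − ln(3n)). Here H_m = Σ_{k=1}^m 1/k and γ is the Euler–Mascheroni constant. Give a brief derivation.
lim = ln(25/3) + γ

By Euler-Maclaurin, H_m = ln m + γ + O(1/m). So
  H_{25n} − ln(3n) = ln(25n) + γ − ln(3n) + O(1/n)
                       = ln(25/3) + γ + O(1/n).
Hence the limit is ln(25/3) + γ.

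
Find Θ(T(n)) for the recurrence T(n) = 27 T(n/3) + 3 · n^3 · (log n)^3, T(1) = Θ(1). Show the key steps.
T(n) = Θ(n^3 · (log n)^4)

Here log_3 27 = 3 and f(n) = 3 · n^3 · (log n)^3 = Θ(n^(log_3 27) · (log n)^3). This is the extended Case 2 of the master theorem (f matches the critical exponent up to log factors), giving T(n) = Θ(n^(log_3 27) · (log n)^(3+1)) = Θ(n^3 · (log n)^4).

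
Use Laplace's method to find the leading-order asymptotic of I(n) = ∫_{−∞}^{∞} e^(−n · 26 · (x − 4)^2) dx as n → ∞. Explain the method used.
I(n) = sqrt(π/(26n))

Here φ(x) = 26 · (x − 4)^2 has its unique minimum at x* = 4 with φ(x*) = 0 and φ''(x*) = 52. Laplace's method gives
  I(n) ~ e^(−n φ(x*)) · sqrt(2π / (n · φ''(x*))) = sqrt(2π / (52n)) = sqrt(π/(26n)).
This is exact: substituting u = (x − 4)·sqrt(26n) gives I(n) = (1/sqrt(26n)) ∫_{−∞}^{∞} e^(−u^2) du = sqrt(π/(26n)).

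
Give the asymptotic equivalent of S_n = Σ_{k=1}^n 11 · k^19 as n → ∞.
S_n ~ 11 · n^20 / 20

By integral comparison (Euler-Maclaurin), Σ_{k=1}^n 11 · k^19 = 11 · ∫_0^n x^19 dx + O(n^19) = 11 · n^20/20 + O(n^19). (Equivalently, Faulhaber's formula gives the same leading term.)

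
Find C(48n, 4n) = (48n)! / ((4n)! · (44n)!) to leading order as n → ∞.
C(48n, 4n) ~ (8916100448256/285311670611)^(4n) · sqrt(6/(11π·4n))

Write N = 4n. Apply Stirling to each factorial:
  (12N)! ~ sqrt(2π·12N) · (12N/e)^(12N),
  N! ~ sqrt(2π N) · (N/e)^N,
  (11N)! ~ sqrt(2π·11N) · (11N/e)^(11N).
The exponential factors combine to (12N)^(12N) / (N^N · (11N)^(11N)) = 12^(12N)/11^(11N) = (12^12/11^11)^N = (8916100448256/285311670611)^N.
The square-root prefactors combine to sqrt(2π·12N) / (sqrt(2π N)·sqrt(2π·11N)) = sqrt(12 / (2π·11·N)) = sqrt(6/(11π·4n)).
Substituting N = 4n: C(48n, 4n) ~ (8916100448256/285311670611)^(4n) · sqrt(6/(11π·4n)).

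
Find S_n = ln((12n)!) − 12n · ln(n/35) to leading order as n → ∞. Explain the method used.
S_n ~ 12n · (ln 420 − 1) + O(ln n)

Stirling: ln((12n)!) = 12n ln(12n) − 12n + O(ln n).
  S_n = 12n ln(12n) − 12n − 12n ln(n/35) + O(ln n)
      = 12n ln(12n) − 12n ln n + 12n ln 35 − 12n + O(ln n)
      = 12n ln 12 + 12n ln 35 − 12n + O(ln n)
      = 12n (ln 420 − 1) + O(ln n).
Numerically ln(420) − 1 ≈ 5.0403.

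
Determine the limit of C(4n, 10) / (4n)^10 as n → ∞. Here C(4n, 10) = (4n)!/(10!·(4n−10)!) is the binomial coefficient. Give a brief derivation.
lim = 1/10! = 1/3628800

With N = 4n → ∞: C(N, 10) / N^10 = [N(N−1)…(N−9)] / (10! · N^10) = (1/10!) · 1 · (1 − 1/(4n)) · … · (1 − 9/(4n)). Each factor → 1 as N → ∞, so the limit is 1/10! = 1/3628800.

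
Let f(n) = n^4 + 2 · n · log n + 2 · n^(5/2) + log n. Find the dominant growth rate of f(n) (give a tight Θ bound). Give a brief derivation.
f(n) ∈ Θ(n^4)

Compare the terms by growth order. For large n, n^a · (log n)^b dominates n^a' · (log n)^b' iff a > a', or (a = a' and b > b'). Ranking the 4 terms shows the dominant one is n^4. Hence f(n) ∈ Θ(n^4).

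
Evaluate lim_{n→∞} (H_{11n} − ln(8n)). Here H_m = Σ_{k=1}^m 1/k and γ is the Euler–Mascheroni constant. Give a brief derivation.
lim = ln(11/8) + γ

By Euler-Maclaurin, H_m = ln m + γ + O(1/m). So
  H_{11n} − ln(8n) = ln(11n) + γ − ln(8n) + O(1/n)
                       = ln(11/8) + γ + O(1/n).
Hence the limit is ln(11/8) + γ.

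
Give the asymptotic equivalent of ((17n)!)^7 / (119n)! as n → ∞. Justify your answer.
((17n)!)^7/(119n)! ~ ((2π·17n)^(6/2) / sqrt(7)) · 7^(−7·17n)  →  0

Write N = 17n. Stirling: N! ~ sqrt(2π N)(N/e)^N and (7N)! ~ sqrt(2π·7N)·(7N/e)^(7N).
  (N!)^7/(7N)! ~ (2π N)^(7/2) (N/e)^(7N) / [sqrt(2π·7N) (7N/e)^(7N)]
     = (2π N)^(7/2) / sqrt(2π·7N) · (N/(7N))^(7N)
     = (2π N)^((7−1)/2) / sqrt(7) · 7^(−7N).
Since 7^7 > 1, the factor 7^(−7N) decays exponentially, so the ratio → 0. Substituting N = 17n gives the stated form.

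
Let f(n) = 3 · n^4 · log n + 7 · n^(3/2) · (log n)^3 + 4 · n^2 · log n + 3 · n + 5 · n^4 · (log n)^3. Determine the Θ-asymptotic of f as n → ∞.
f(n) ∈ Θ(n^4 · (log n)^3)

Compare the terms by growth order. For large n, n^a · (log n)^b dominates n^a' · (log n)^b' iff a > a', or (a = a' and b > b'). Ranking the 5 terms shows the dominant one is 5 · n^4 · (log n)^3. Hence f(n) ∈ Θ(n^4 · (log n)^3).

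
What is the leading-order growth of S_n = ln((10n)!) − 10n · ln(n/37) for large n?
S_n ~ 10n · (ln 370 − 1) + O(ln n)

Stirling: ln((10n)!) = 10n ln(10n) − 10n + O(ln n).
  S_n = 10n ln(10n) − 10n − 10n ln(n/37) + O(ln n)
      = 10n ln(10n) − 10n ln n + 10n ln 37 − 10n + O(ln n)
      = 10n ln 10 + 10n ln 37 − 10n + O(ln n)
      = 10n (ln 370 − 1) + O(ln n).
Numerically ln(370) − 1 ≈ 4.9135.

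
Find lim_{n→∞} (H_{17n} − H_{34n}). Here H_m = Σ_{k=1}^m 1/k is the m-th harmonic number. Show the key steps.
lim = ln(17/34) = −ln 2

Euler-Maclaurin gives H_m = ln m + γ + 1/(2m) + O(1/m^2). The γ and O(1/m) terms cancel in the difference:
  H_{17n} − H_{34n} = ln(17n) − ln(34n) + O(1/n) = ln(17/34) + O(1/n).
Hence the limit is ln(17/34) = −ln 2.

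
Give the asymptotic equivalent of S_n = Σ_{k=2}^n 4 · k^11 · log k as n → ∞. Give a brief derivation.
S_n ~ n^12 log n / 3 − n^12 / 36

By integral comparison, S_n = ∫_1^n 4 · x^11 · log x dx + O(n^11 · log n). For the integral, ∫ x^11 log x dx = n^12 log n / 12 − n^12/144 (integration by parts). Hence S_n ~ n^12 log n / 3 − n^12 / 36.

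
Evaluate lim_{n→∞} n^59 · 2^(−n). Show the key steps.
lim = 0

Exponentials with base > 1 dominate every fixed polynomial: for any fixed c, n^c / 2^n → 0 as n → ∞ (e.g. by the ratio test, or by writing 2^n = e^(n ln 2) and noting e^(n ln 2) / n^c → ∞). Hence n^59 · 2^(−n) = n^59 / 2^n → 0.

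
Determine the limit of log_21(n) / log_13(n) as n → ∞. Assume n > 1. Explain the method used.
lim = ln(13) / ln(21) = log_21(13)

Change of base: log_21(n) = ln n / ln 21 and log_13(n) = ln n / ln 13. The ratio is (ln n / ln 21) · (ln 13 / ln n) = ln 13 / ln 21, a constant independent of n. So the limit is ln 13 / ln 21 = log_21(13).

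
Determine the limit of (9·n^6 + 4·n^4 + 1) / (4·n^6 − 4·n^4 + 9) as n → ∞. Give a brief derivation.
lim = 9/4

For large n the leading n^6 terms dominate both numerator and denominator. Dividing top and bottom by n^6, every other term tends to 0, leaving 9/4.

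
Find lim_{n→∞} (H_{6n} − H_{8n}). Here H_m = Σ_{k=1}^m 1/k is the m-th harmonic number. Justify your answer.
lim = ln(6/8) = ln(3/4)

Euler-Maclaurin gives H_m = ln m + γ + 1/(2m) + O(1/m^2). The γ and O(1/m) terms cancel in the difference:
  H_{6n} − H_{8n} = ln(6n) − ln(8n) + O(1/n) = ln(6/8) + O(1/n).
Hence the limit is ln(6/8) = ln(3/4).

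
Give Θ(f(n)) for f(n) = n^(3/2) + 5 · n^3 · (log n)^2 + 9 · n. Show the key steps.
f(n) ∈ Θ(n^3 · (log n)^2)

Compare the terms by growth order. For large n, n^a · (log n)^b dominates n^a' · (log n)^b' iff a > a', or (a = a' and b > b'). Ranking the 3 terms shows the dominant one is 5 · n^3 · (log n)^2. Hence f(n) ∈ Θ(n^3 · (log n)^2).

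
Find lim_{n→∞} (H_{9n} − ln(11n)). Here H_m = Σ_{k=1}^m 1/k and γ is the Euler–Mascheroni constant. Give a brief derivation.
lim = ln(9/11) + γ

By Euler-Maclaurin, H_m = ln m + γ + O(1/m). So
  H_{9n} − ln(11n) = ln(9n) + γ − ln(11n) + O(1/n)
                       = ln(9/11) + γ + O(1/n).
Hence the limit is ln(9/11) + γ.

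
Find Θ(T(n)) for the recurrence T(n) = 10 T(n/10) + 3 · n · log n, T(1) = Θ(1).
T(n) = Θ(n · (log n)^2)

Here log_10 10 = 1 and f(n) = 3 · n · log n = Θ(n^(log_10 10) · (log n)^1). This is the extended Case 2 of the master theorem (f matches the critical exponent up to log factors), giving T(n) = Θ(n^(log_10 10) · (log n)^(1+1)) = Θ(n · (log n)^2).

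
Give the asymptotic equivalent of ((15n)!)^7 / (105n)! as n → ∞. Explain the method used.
((15n)!)^7/(105n)! ~ ((2π·15n)^(6/2) / sqrt(7)) · 7^(−7·15n)  →  0

Write N = 15n. Stirling: N! ~ sqrt(2π N)(N/e)^N and (7N)! ~ sqrt(2π·7N)·(7N/e)^(7N).
  (N!)^7/(7N)! ~ (2π N)^(7/2) (N/e)^(7N) / [sqrt(2π·7N) (7N/e)^(7N)]
     = (2π N)^(7/2) / sqrt(2π·7N) · (N/(7N))^(7N)
     = (2π N)^((7−1)/2) / sqrt(7) · 7^(−7N).
Since 7^7 > 1, the factor 7^(−7N) decays exponentially, so the ratio → 0. Substituting N = 15n gives the stated form.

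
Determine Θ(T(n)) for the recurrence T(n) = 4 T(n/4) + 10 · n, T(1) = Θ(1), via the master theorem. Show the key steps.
T(n) = Θ(n log n)

log_4 4 = 1, and f(n) = 10 · n = Θ(n^(log_4 4)). This is Case 2 of the master theorem: T(n) = Θ(f(n) · log n) = Θ(n log n).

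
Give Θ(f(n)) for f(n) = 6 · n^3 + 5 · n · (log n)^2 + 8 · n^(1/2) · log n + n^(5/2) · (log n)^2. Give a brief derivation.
f(n) ∈ Θ(n^3)

Compare the terms by growth order. For large n, n^a · (log n)^b dominates n^a' · (log n)^b' iff a > a', or (a = a' and b > b'). Ranking the 4 terms shows the dominant one is 6 · n^3. Hence f(n) ∈ Θ(n^3).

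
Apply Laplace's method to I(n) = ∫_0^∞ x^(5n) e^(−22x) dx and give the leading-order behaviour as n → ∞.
I(n) ~ (sqrt(2π·5n) / 22) · (5n/(22e))^(5n)

Write the integrand as exp(5n ln x − 22x) and set f(x) = 5n ln x − 22x. Then f'(x) = 5n/x − 22 = 0 at x* = 5n/22, and f''(x*) = −5n/x*^2 = −22^2/(5n). Laplace's method (interior maximum) gives
  I(n) ~ e^(f(x*)) · sqrt(2π / |f''(x*)|)
        = exp(5n ln(5n/22) − 5n) · sqrt(2π · 5n / 22^2)
        = (5n/22)^(5n) e^(−5n) · sqrt(2π·5n) / 22
        = (sqrt(2π·5n) / 22) · (5n/(22e))^(5n).
This matches Γ(5n+1)/22^(5n+1) with Stirling applied to Γ.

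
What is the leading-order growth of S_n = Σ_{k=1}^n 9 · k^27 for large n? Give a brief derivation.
S_n ~ 9 · n^28 / 28

By integral comparison (Euler-Maclaurin), Σ_{k=1}^n 9 · k^27 = 9 · ∫_0^n x^27 dx + O(n^27) = 9 · n^28/28 + O(n^27). (Equivalently, Faulhaber's formula gives the same leading term.)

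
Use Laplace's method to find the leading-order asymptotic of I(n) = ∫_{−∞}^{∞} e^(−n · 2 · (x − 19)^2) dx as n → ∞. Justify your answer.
I(n) = sqrt(π/(2n))

Here φ(x) = 2 · (x − 19)^2 has its unique minimum at x* = 19 with φ(x*) = 0 and φ''(x*) = 4. Laplace's method gives
  I(n) ~ e^(−n φ(x*)) · sqrt(2π / (n · φ''(x*))) = sqrt(2π / (4n)) = sqrt(π/(2n)).
This is exact: substituting u = (x − 19)·sqrt(2n) gives I(n) = (1/sqrt(2n)) ∫_{−∞}^{∞} e^(−u^2) du = sqrt(π/(2n)).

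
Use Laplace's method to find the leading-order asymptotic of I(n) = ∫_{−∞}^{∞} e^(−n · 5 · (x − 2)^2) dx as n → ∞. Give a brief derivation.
I(n) = sqrt(π/(5n))

Here φ(x) = 5 · (x − 2)^2 has its unique minimum at x* = 2 with φ(x*) = 0 and φ''(x*) = 10. Laplace's method gives
  I(n) ~ e^(−n φ(x*)) · sqrt(2π / (n · φ''(x*))) = sqrt(2π / (10n)) = sqrt(π/(5n)).
This is exact: substituting u = (x − 2)·sqrt(5n) gives I(n) = (1/sqrt(5n)) ∫_{−∞}^{∞} e^(−u^2) du = sqrt(π/(5n)).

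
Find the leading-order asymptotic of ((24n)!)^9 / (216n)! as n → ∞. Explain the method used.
((24n)!)^9/(216n)! ~ ((2π·24n)^(8/2) / 3) · 9^(−9·24n)  →  0

Write N = 24n. Stirling: N! ~ sqrt(2π N)(N/e)^N and (9N)! ~ sqrt(2π·9N)·(9N/e)^(9N).
  (N!)^9/(9N)! ~ (2π N)^(9/2) (N/e)^(9N) / [sqrt(2π·9N) (9N/e)^(9N)]
     = (2π N)^(9/2) / sqrt(2π·9N) · (N/(9N))^(9N)
     = (2π N)^((9−1)/2) / 3 · 9^(−9N).
Since 9^9 > 1, the factor 9^(−9N) decays exponentially, so the ratio → 0. Substituting N = 24n gives the stated form.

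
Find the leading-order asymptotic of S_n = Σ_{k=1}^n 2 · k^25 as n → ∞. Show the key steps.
S_n ~ n^26 / 13

By integral comparison (Euler-Maclaurin), Σ_{k=1}^n 2 · k^25 = 2 · ∫_0^n x^25 dx + O(n^25) = 2 · n^26/26 = n^26 / 13 + O(n^25). (Equivalently, Faulhaber's formula gives the same leading term.)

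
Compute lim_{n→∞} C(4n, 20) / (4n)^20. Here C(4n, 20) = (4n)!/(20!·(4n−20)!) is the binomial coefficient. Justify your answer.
lim = 1/20! = 1/2432902008176640000

With N = 4n → ∞: C(N, 20) / N^20 = [N(N−1)…(N−19)] / (20! · N^20) = (1/20!) · 1 · (1 − 1/(4n)) · … · (1 − 19/(4n)). Each factor → 1 as N → ∞, so the limit is 1/20! = 1/2432902008176640000.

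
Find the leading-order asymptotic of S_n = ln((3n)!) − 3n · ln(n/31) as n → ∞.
S_n ~ 3n · (ln 93 − 1) + O(ln n)

Stirling: ln((3n)!) = 3n ln(3n) − 3n + O(ln n).
  S_n = 3n ln(3n) − 3n − 3n ln(n/31) + O(ln n)
      = 3n ln(3n) − 3n ln n + 3n ln 31 − 3n + O(ln n)
      = 3n ln 3 + 3n ln 31 − 3n + O(ln n)
      = 3n (ln 93 − 1) + O(ln n).
Numerically ln(93) − 1 ≈ 3.5326.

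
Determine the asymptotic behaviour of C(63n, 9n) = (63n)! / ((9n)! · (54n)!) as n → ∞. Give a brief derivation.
C(63n, 9n) ~ (823543/46656)^(9n) · sqrt(7/(12π·9n))

Write N = 9n. Apply Stirling to each factorial:
  (7N)! ~ sqrt(2π·7N) · (7N/e)^(7N),
  N! ~ sqrt(2π N) · (N/e)^N,
  (6N)! ~ sqrt(2π·6N) · (6N/e)^(6N).
The exponential factors combine to (7N)^(7N) / (N^N · (6N)^(6N)) = 7^(7N)/6^(6N) = (7^7/6^6)^N = (823543/46656)^N.
The square-root prefactors combine to sqrt(2π·7N) / (sqrt(2π N)·sqrt(2π·6N)) = sqrt(7 / (2π·6·N)) = sqrt(7/(12π·9n)).
Substituting N = 9n: C(63n, 9n) ~ (823543/46656)^(9n) · sqrt(7/(12π·9n)).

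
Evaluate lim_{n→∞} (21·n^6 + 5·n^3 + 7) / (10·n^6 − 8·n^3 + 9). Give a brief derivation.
lim = 21/10

For large n the leading n^6 terms dominate both numerator and denominator. Dividing top and bottom by n^6, every other term tends to 0, leaving 21/10.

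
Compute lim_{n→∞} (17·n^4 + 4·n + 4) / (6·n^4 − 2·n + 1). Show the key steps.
lim = 17/6

For large n the leading n^4 terms dominate both numerator and denominator. Dividing top and bottom by n^4, every other term tends to 0, leaving 17/6.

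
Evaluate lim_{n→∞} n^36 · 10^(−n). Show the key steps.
lim = 0

Exponentials with base > 1 dominate every fixed polynomial: for any fixed c, n^c / 10^n → 0 as n → ∞ (e.g. by the ratio test, or by writing 10^n = e^(n ln 10) and noting e^(n ln 10) / n^c → ∞). Hence n^36 · 10^(−n) = n^36 / 10^n → 0.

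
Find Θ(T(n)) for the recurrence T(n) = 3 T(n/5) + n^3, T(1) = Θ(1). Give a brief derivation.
T(n) = Θ(n^3)

log_5 3 ≈ 0.683. f(n) = n^3 dominates n^(log_5 3) since 3 > 0.683, and the regularity condition a·f(n/b) = 3·(n/5)^3 = (3/125)·n^3 ≤ c·f(n) holds with c = 3/125 ≈ 0.024 < 1. So this is Case 3: T(n) = Θ(f(n)) = Θ(n^3).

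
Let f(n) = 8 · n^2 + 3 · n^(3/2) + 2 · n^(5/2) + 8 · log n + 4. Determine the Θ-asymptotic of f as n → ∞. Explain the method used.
f(n) ∈ Θ(n^(5/2))

Compare the terms by growth order. For large n, n^a · (log n)^b dominates n^a' · (log n)^b' iff a > a', or (a = a' and b > b'). Ranking the 5 terms shows the dominant one is 2 · n^(5/2). Hence f(n) ∈ Θ(n^(5/2)).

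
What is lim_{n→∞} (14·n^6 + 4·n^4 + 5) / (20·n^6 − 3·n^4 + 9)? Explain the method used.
lim = 14/20 = 7/10

For large n the leading n^6 terms dominate both numerator and denominator. Dividing top and bottom by n^6, every other term tends to 0, leaving 14/20 = 7/10.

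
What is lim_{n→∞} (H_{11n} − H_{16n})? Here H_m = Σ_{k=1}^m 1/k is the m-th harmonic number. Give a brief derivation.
lim = ln(11/16)

Euler-Maclaurin gives H_m = ln m + γ + 1/(2m) + O(1/m^2). The γ and O(1/m) terms cancel in the difference:
  H_{11n} − H_{16n} = ln(11n) − ln(16n) + O(1/n) = ln(11/16) + O(1/n).
Hence the limit is ln(11/16).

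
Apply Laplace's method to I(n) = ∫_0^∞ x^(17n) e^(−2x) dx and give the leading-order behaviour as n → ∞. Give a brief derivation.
I(n) ~ (sqrt(2π·17n) / 2) · (17n/(2e))^(17n)

Write the integrand as exp(17n ln x − 2x) and set f(x) = 17n ln x − 2x. Then f'(x) = 17n/x − 2 = 0 at x* = 17n/2, and f''(x*) = −17n/x*^2 = −2^2/(17n). Laplace's method (interior maximum) gives
  I(n) ~ e^(f(x*)) · sqrt(2π / |f''(x*)|)
        = exp(17n ln(17n/2) − 17n) · sqrt(2π · 17n / 2^2)
        = (17n/2)^(17n) e^(−17n) · sqrt(2π·17n) / 2
        = (sqrt(2π·17n) / 2) · (17n/(2e))^(17n).
This matches Γ(17n+1)/2^(17n+1) with Stirling applied to Γ.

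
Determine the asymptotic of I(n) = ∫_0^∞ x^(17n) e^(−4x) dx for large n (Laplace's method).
I(n) ~ (sqrt(2π·17n) / 4) · (17n/(4e))^(17n)

Write the integrand as exp(17n ln x − 4x) and set f(x) = 17n ln x − 4x. Then f'(x) = 17n/x − 4 = 0 at x* = 17n/4, and f''(x*) = −17n/x*^2 = −4^2/(17n). Laplace's method (interior maximum) gives
  I(n) ~ e^(f(x*)) · sqrt(2π / |f''(x*)|)
        = exp(17n ln(17n/4) − 17n) · sqrt(2π · 17n / 4^2)
        = (17n/4)^(17n) e^(−17n) · sqrt(2π·17n) / 4
        = (sqrt(2π·17n) / 4) · (17n/(4e))^(17n).
This matches Γ(17n+1)/4^(17n+1) with Stirling applied to Γ.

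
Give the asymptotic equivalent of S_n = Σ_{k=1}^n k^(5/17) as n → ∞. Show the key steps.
S_n ~ (17/22) · n^(22/17)

Integral comparison: Σ_{k=1}^n k^(5/17) = ∫_0^n x^(5/17) dx + O(n^(5/17)). The integral is n^(1 + 5/17) / (1 + 5/17) = n^((5+17)/17) / ((5+17)/17) = (17/22) · n^(22/17).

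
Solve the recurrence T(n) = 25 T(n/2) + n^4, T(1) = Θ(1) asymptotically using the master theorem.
T(n) = Θ(n^(log_2 25))

Master theorem: compare f(n) = n^4 to n^(log_2 25) where log_2 25 ≈ 4.644. Since 4 < log_2 25, we have f(n) = O(n^(log_2 25 − ε)) for some ε > 0 — Case 1. Hence T(n) = Θ(n^(log_2 25)).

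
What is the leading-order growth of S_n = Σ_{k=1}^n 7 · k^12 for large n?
S_n ~ 7 · n^13 / 13

By integral comparison (Euler-Maclaurin), Σ_{k=1}^n 7 · k^12 = 7 · ∫_0^n x^12 dx + O(n^12) = 7 · n^13/13 + O(n^12). (Equivalently, Faulhaber's formula gives the same leading term.)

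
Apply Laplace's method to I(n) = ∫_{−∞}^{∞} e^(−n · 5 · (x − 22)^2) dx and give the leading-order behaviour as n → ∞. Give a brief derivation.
I(n) = sqrt(π/(5n))

Here φ(x) = 5 · (x − 22)^2 has its unique minimum at x* = 22 with φ(x*) = 0 and φ''(x*) = 10. Laplace's method gives
  I(n) ~ e^(−n φ(x*)) · sqrt(2π / (n · φ''(x*))) = sqrt(2π / (10n)) = sqrt(π/(5n)).
This is exact: substituting u = (x − 22)·sqrt(5n) gives I(n) = (1/sqrt(5n)) ∫_{−∞}^{∞} e^(−u^2) du = sqrt(π/(5n)).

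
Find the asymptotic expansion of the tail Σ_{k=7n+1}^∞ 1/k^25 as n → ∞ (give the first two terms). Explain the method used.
Σ_{k>7n} 1/k^25 = 1/(24 · (7n)^24) − 1/(2 · (7n)^25) + O(1/(7n)^26)

Compare to the integral: ∫_{7n}^∞ x^(−25) dx = [−x^(−24)/24]_{7n}^∞ = 1/((25−1)·(7n)^24). The Euler-Maclaurin correction adds −f(7n)/2 = −1/(2·(7n)^25). Euler-Maclaurin then gives
  Σ_{k>7n} 1/k^25 = ∫_{7n}^∞ dx/x^25 − 1/(2·(7n)^25) + O(1/(7n)^26).
(Equivalently this is ζ(25) − Σ_{k≤7n} 1/k^25.)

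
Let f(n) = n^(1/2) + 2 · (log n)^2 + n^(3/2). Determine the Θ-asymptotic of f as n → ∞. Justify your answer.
f(n) ∈ Θ(n^(3/2))

Compare the terms by growth order. For large n, n^a · (log n)^b dominates n^a' · (log n)^b' iff a > a', or (a = a' and b > b'). Ranking the 3 terms shows the dominant one is n^(3/2). Hence f(n) ∈ Θ(n^(3/2)).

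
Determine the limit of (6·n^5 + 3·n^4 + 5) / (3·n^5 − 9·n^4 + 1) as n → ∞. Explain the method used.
lim = 6/3 = 2

For large n the leading n^5 terms dominate both numerator and denominator. Dividing top and bottom by n^5, every other term tends to 0, leaving 6/3 = 2.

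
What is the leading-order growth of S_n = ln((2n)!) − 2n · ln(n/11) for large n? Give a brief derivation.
S_n ~ 2n · (ln 22 − 1) + O(ln n)

Stirling: ln((2n)!) = 2n ln(2n) − 2n + O(ln n).
  S_n = 2n ln(2n) − 2n − 2n ln(n/11) + O(ln n)
      = 2n ln(2n) − 2n ln n + 2n ln 11 − 2n + O(ln n)
      = 2n ln 2 + 2n ln 11 − 2n + O(ln n)
      = 2n (ln 22 − 1) + O(ln n).
Numerically ln(22) − 1 ≈ 2.0910.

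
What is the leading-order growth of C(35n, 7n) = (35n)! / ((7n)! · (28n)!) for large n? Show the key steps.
C(35n, 7n) ~ (3125/256)^(7n) · sqrt(5/(8π·7n))

Write N = 7n. Apply Stirling to each factorial:
  (5N)! ~ sqrt(2π·5N) · (5N/e)^(5N),
  N! ~ sqrt(2π N) · (N/e)^N,
  (4N)! ~ sqrt(2π·4N) · (4N/e)^(4N).
The exponential factors combine to (5N)^(5N) / (N^N · (4N)^(4N)) = 5^(5N)/4^(4N) = (5^5/4^4)^N = (3125/256)^N.
The square-root prefactors combine to sqrt(2π·5N) / (sqrt(2π N)·sqrt(2π·4N)) = sqrt(5 / (2π·4·N)) = sqrt(5/(8π·7n)).
Substituting N = 7n: C(35n, 7n) ~ (3125/256)^(7n) · sqrt(5/(8π·7n)).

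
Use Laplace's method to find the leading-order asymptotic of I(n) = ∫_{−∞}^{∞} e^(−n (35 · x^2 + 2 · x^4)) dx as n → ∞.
I(n) ~ sqrt(π/(35n))

φ(x) = 35 · x^2 + 2 · x^4 has its unique global minimum at x* = 0 (since φ'(x) = 70x + 8x^3 = 0 only at x = 0 for real x with both coefficients positive, and φ → ∞ as |x| → ∞). At x* = 0, φ(0) = 0 and φ''(0) = 70. Laplace's method then gives
  I(n) ~ sqrt(2π / (n · φ''(0))) · e^(−n φ(0)) = sqrt(2π / (70n)) = sqrt(π/(35n)).
The 2 · x^4 term contributes only at subleading order (an O(1/n) relative correction).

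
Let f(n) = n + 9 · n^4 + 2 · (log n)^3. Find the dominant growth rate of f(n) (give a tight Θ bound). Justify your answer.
f(n) ∈ Θ(n^4)

Compare the terms by growth order. For large n, n^a · (log n)^b dominates n^a' · (log n)^b' iff a > a', or (a = a' and b > b'). Ranking the 3 terms shows the dominant one is 9 · n^4. Hence f(n) ∈ Θ(n^4).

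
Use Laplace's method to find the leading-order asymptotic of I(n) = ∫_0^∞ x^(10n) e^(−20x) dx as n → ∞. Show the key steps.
I(n) ~ (sqrt(2π·10n) / 20) · (10n/(20e))^(10n)

Write the integrand as exp(10n ln x − 20x) and set f(x) = 10n ln x − 20x. Then f'(x) = 10n/x − 20 = 0 at x* = 10n/20, and f''(x*) = −10n/x*^2 = −20^2/(10n). Laplace's method (interior maximum) gives
  I(n) ~ e^(f(x*)) · sqrt(2π / |f''(x*)|)
        = exp(10n ln(10n/20) − 10n) · sqrt(2π · 10n / 20^2)
        = (10n/20)^(10n) e^(−10n) · sqrt(2π·10n) / 20
        = (sqrt(2π·10n) / 20) · (10n/(20e))^(10n).
This matches Γ(10n+1)/20^(10n+1) with Stirling applied to Γ.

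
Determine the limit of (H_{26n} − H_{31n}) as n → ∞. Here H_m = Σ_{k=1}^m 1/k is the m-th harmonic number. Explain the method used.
lim = ln(26/31)

Euler-Maclaurin gives H_m = ln m + γ + 1/(2m) + O(1/m^2). The γ and O(1/m) terms cancel in the difference:
  H_{26n} − H_{31n} = ln(26n) − ln(31n) + O(1/n) = ln(26/31) + O(1/n).
Hence the limit is ln(26/31).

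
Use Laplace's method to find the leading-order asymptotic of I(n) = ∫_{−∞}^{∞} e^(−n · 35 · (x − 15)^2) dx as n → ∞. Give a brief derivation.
I(n) = sqrt(π/(35n))

Here φ(x) = 35 · (x − 15)^2 has its unique minimum at x* = 15 with φ(x*) = 0 and φ''(x*) = 70. Laplace's method gives
  I(n) ~ e^(−n φ(x*)) · sqrt(2π / (n · φ''(x*))) = sqrt(2π / (70n)) = sqrt(π/(35n)).
This is exact: substituting u = (x − 15)·sqrt(35n) gives I(n) = (1/sqrt(35n)) ∫_{−∞}^{∞} e^(−u^2) du = sqrt(π/(35n)).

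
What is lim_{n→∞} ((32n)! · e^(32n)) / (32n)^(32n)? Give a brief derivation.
lim = ∞

Stirling: (32n)! ~ sqrt(2π·32n) · (32n/e)^(32n). Hence
  (32n)! · e^(32n) / (32n)^(32n) ~ sqrt(2π·32n) = sqrt(2π·32) · sqrt(n) → ∞.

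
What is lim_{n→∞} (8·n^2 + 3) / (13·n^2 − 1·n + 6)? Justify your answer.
lim = 8/13

For large n the leading n^2 terms dominate both numerator and denominator. Dividing top and bottom by n^2, every other term tends to 0, leaving 8/13.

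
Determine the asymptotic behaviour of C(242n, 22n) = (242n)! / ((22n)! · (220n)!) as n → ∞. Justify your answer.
C(242n, 22n) ~ (285311670611/10000000000)^(22n) · sqrt(11/(20π·22n))

Write N = 22n. Apply Stirling to each factorial:
  (11N)! ~ sqrt(2π·11N) · (11N/e)^(11N),
  N! ~ sqrt(2π N) · (N/e)^N,
  (10N)! ~ sqrt(2π·10N) · (10N/e)^(10N).
The exponential factors combine to (11N)^(11N) / (N^N · (10N)^(10N)) = 11^(11N)/10^(10N) = (11^11/10^10)^N = (285311670611/10000000000)^N.
The square-root prefactors combine to sqrt(2π·11N) / (sqrt(2π N)·sqrt(2π·10N)) = sqrt(11 / (2π·10·N)) = sqrt(11/(20π·22n)).
Substituting N = 22n: C(242n, 22n) ~ (285311670611/10000000000)^(22n) · sqrt(11/(20π·22n)).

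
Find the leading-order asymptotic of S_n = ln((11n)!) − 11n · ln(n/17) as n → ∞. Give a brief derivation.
S_n ~ 11n · (ln 187 − 1) + O(ln n)

Stirling: ln((11n)!) = 11n ln(11n) − 11n + O(ln n).
  S_n = 11n ln(11n) − 11n − 11n ln(n/17) + O(ln n)
      = 11n ln(11n) − 11n ln n + 11n ln 17 − 11n + O(ln n)
      = 11n ln 11 + 11n ln 17 − 11n + O(ln n)
      = 11n (ln 187 − 1) + O(ln n).
Numerically ln(187) − 1 ≈ 4.2311.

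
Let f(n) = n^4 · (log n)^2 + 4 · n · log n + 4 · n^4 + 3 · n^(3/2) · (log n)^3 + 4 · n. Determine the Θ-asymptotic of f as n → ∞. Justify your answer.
f(n) ∈ Θ(n^4 · (log n)^2)

Compare the terms by growth order. For large n, n^a · (log n)^b dominates n^a' · (log n)^b' iff a > a', or (a = a' and b > b'). Ranking the 5 terms shows the dominant one is n^4 · (log n)^2. Hence f(n) ∈ Θ(n^4 · (log n)^2).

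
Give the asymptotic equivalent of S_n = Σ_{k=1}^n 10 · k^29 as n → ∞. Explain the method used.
S_n ~ n^30 / 3

By integral comparison (Euler-Maclaurin), Σ_{k=1}^n 10 · k^29 = 10 · ∫_0^n x^29 dx + O(n^29) = 10 · n^30/30 = n^30 / 3 + O(n^29). (Equivalently, Faulhaber's formula gives the same leading term.)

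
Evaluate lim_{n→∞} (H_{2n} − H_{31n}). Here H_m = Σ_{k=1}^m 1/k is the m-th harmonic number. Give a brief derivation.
lim = ln(2/31)

Euler-Maclaurin gives H_m = ln m + γ + 1/(2m) + O(1/m^2). The γ and O(1/m) terms cancel in the difference:
  H_{2n} − H_{31n} = ln(2n) − ln(31n) + O(1/n) = ln(2/31) + O(1/n).
Hence the limit is ln(2/31).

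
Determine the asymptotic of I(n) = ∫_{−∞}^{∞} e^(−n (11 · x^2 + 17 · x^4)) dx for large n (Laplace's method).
I(n) ~ sqrt(π/(11n))

φ(x) = 11 · x^2 + 17 · x^4 has its unique global minimum at x* = 0 (since φ'(x) = 22x + 68x^3 = 0 only at x = 0 for real x with both coefficients positive, and φ → ∞ as |x| → ∞). At x* = 0, φ(0) = 0 and φ''(0) = 22. Laplace's method then gives
  I(n) ~ sqrt(2π / (n · φ''(0))) · e^(−n φ(0)) = sqrt(2π / (22n)) = sqrt(π/(11n)).
The 17 · x^4 term contributes only at subleading order (an O(1/n) relative correction).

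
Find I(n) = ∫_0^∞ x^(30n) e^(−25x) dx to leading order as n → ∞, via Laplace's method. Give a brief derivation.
I(n) ~ (sqrt(2π·30n) / 25) · (30n/(25e))^(30n)

Write the integrand as exp(30n ln x − 25x) and set f(x) = 30n ln x − 25x. Then f'(x) = 30n/x − 25 = 0 at x* = 30n/25, and f''(x*) = −30n/x*^2 = −25^2/(30n). Laplace's method (interior maximum) gives
  I(n) ~ e^(f(x*)) · sqrt(2π / |f''(x*)|)
        = exp(30n ln(30n/25) − 30n) · sqrt(2π · 30n / 25^2)
        = (30n/25)^(30n) e^(−30n) · sqrt(2π·30n) / 25
        = (sqrt(2π·30n) / 25) · (30n/(25e))^(30n).
This matches Γ(30n+1)/25^(30n+1) with Stirling applied to Γ.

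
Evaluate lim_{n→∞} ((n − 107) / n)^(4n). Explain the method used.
lim = e^(−428)

Rewrite as (1 − 107/n)^(4n). By the standard limit (1 + x/n)^n → e^x, we have (1 − 107/n)^n → e^(−107), and raising to the 4th power gives e^(−428).
More precisely, ln[(1 − 107/n)^(4n)] = 4n · ln(1 − 107/n) = 4n · (-107/n + O(1/n^2)) = -428 + O(1/n) → -428.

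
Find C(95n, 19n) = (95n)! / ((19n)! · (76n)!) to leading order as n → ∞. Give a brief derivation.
C(95n, 19n) ~ (3125/256)^(19n) · sqrt(5/(8π·19n))

Write N = 19n. Apply Stirling to each factorial:
  (5N)! ~ sqrt(2π·5N) · (5N/e)^(5N),
  N! ~ sqrt(2π N) · (N/e)^N,
  (4N)! ~ sqrt(2π·4N) · (4N/e)^(4N).
The exponential factors combine to (5N)^(5N) / (N^N · (4N)^(4N)) = 5^(5N)/4^(4N) = (5^5/4^4)^N = (3125/256)^N.
The square-root prefactors combine to sqrt(2π·5N) / (sqrt(2π N)·sqrt(2π·4N)) = sqrt(5 / (2π·4·N)) = sqrt(5/(8π·19n)).
Substituting N = 19n: C(95n, 19n) ~ (3125/256)^(19n) · sqrt(5/(8π·19n)).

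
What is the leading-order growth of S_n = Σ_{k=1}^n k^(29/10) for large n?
S_n ~ (10/39) · n^(39/10)

Integral comparison: Σ_{k=1}^n k^(29/10) = ∫_0^n x^(29/10) dx + O(n^(29/10)). The integral is n^(1 + 29/10) / (1 + 29/10) = n^((29+10)/10) / ((29+10)/10) = (10/39) · n^(39/10).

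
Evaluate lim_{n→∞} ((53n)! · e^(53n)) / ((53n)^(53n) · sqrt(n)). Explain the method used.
lim = sqrt(2π·53)

Stirling: (53n)! ~ sqrt(2π·53n) · (53n/e)^(53n). Hence
  (53n)! · e^(53n) / (53n)^(53n) ~ sqrt(2π·53n).
Dividing by sqrt(n): sqrt(2π·53n) / sqrt(n) = sqrt(2π·53) · n^((1−1)/2), so the limit is sqrt(2π·53).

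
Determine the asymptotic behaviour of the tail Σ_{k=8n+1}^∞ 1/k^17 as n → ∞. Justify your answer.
Σ_{k>8n} 1/k^17 ~ 1/(16 · (8n)^16)

Compare to the integral: ∫_{8n}^∞ x^(−17) dx = [−x^(−16)/16]_{8n}^∞ = 1/((17−1)·(8n)^16). Euler-Maclaurin then gives
  Σ_{k>8n} 1/k^17 = ∫_{8n}^∞ dx/x^17 − 1/(2·(8n)^17) + O(1/(8n)^18).
(Equivalently this is ζ(17) − Σ_{k≤8n} 1/k^17.)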